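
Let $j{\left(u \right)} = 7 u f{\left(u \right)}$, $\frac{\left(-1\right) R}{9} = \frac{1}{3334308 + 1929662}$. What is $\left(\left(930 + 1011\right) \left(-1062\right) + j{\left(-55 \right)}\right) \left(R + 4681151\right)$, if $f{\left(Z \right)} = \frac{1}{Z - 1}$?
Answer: $- \frac{406354100521382352941}{42111760} \approx -9.6494 \cdot 10^{12}$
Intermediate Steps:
$f{\left(Z \right)} = \frac{1}{-1 + Z}$
$R = - \frac{9}{5263970}$ ($R = - \frac{9}{3334308 + 1929662} = - \frac{9}{5263970} \approx -1.7097 \cdot 10^{-6}$)
$j{\left(u \right)} = \frac{7 u}{-1 + u}$
$\left(\left(930 + 1011\right) \left(-1062\right) + j{\left(-55 \right)}\right) \left(R + 4681151\right) = \left(\left(930 + 1011\right) \left(-1062\right) + 7 \left(-55\right) \frac{1}{-1 - 55}\right) \left(- \frac{9}{5263970} + 4681151\right) = \left(1941 \left(-1062\right) + 7 \left(-55\right) \frac{1}{-56}\right) \frac{24641438429461}{5263970} = \left(-2061342 + 7 \left(-55\right) \left(- \frac{1}{56}\right)\right) \frac{24641438429461}{5263970} = \left(-2061342 + \frac{55}{8}\right) \frac{24641438429461}{5263970} = \left(- \frac{16490681}{8}\right) \frac{24641438429461}{5263970} = - \frac{406354100521382352941}{42111760}$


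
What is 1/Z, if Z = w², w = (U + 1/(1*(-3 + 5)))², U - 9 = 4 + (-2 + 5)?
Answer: 16/1185921 ≈ 1.3492e-5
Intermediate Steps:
U = 16 (U = 9 + (4 + (-2 + 5)) = 9 + (4 + 3) = 9 + 7 = 16)
w = 1089/4 (w = (16 + 1/(1*(-3 + 5)))² = (16 + 1/(1*2))² = (16 + 1/2)² = (16 + ½)² = (33/2)² = 1089/4 ≈ 272.25)
Z = 1185921/16 (Z = (1089/4)² = 1185921/16 ≈ 74120.)
1/Z = 1/(1185921/16) = 16/1185921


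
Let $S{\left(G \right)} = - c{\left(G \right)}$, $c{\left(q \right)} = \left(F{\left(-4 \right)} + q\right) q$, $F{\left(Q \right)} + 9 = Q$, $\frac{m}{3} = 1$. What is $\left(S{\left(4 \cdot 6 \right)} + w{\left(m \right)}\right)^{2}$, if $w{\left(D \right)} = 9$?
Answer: $65025$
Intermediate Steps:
$m = 3$ ($m = 3 \cdot 1 = 3$)
$F{\left(Q \right)} = -9 + Q$
$c{\left(q \right)} = q \left(-13 + q\right)$ ($c{\left(q \right)} = \left(\left(-9 - 4\right) + q\right) q = \left(-13 + q\right) q = q \left(-13 + q\right)$)
$S{\left(G \right)} = - G \left(-13 + G\right)$
$\left(S{\left(4 \cdot 6 \right)} + w{\left(m \right)}\right)^{2} = \left(4 \cdot 6 \left(13 - 4 \cdot 6\right) + 9\right)^{2} = \left(24 \left(13 - 24\right) + 9\right)^{2} = \left(24 \left(-11\right) + 9\right)^{2} = \left(-264 + 9\right)^{2} = \left(-255\right)^{2} = 65025$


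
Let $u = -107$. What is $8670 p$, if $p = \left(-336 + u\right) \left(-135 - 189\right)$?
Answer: $1244422440$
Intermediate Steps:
$p = 143532$ ($p = \left(-336 - 107\right) \left(-135 - 189\right) = \left(-443\right) \left(-324\right) = 143532$)
$8670 p = 8670 \cdot 143532 = 1244422440$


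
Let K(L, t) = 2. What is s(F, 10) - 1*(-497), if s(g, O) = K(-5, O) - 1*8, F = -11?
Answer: 491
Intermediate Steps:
s(g, O) = -6 (s(g, O) = 2 - 1*8 = 2 - 8 = -6)
s(F, 10) - 1*(-497) = -6 - 1*(-497) = -6 + 497 = 491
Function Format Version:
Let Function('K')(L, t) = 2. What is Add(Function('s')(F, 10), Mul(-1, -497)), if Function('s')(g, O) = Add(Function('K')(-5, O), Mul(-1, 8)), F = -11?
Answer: 491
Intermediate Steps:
Function('s')(g, O) = -6 (Function('s')(g, O) = Add(2, Mul(-1, 8)) = Add(2, -8) = -6)
Add(Function('s')(F, 10), Mul(-1, -497)) = Add(-6, Mul(-1, -497)) = Add(-6, 497) = 491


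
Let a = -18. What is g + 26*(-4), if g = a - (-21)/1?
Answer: -101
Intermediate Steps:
g = 3 (g = -18 - (-21)/1 = -18 - (-21) = -18 - 1*(-21) = -18 + 21 = 3)
g + 26*(-4) = 3 + 26*(-4) = 3 - 104 = -101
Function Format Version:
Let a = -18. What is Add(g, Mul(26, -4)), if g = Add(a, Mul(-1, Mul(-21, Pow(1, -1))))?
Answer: -101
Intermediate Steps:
g = 3 (g = Add(-18, Mul(-1, Mul(-21, Pow(1, -1)))) = Add(-18, Mul(-1, Mul(-21, 1))) = Add(-18, Mul(-1, -21)) = Add(-18, 21) = 3)
Add(g, Mul(26, -4)) = Add(3, Mul(26, -4)) = Add(3, -104) = -101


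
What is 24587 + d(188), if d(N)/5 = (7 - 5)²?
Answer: 24607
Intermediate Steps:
d(N) = 20 (d(N) = 5*(7 - 5)² = 5*2² = 5*4 = 20)
24587 + d(188) = 24587 + 20 = 24607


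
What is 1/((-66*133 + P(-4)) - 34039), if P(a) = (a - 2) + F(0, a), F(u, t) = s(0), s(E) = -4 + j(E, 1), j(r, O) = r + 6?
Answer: -1/42821 ≈ -2.3353e-5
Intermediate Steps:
j(r, O) = 6 + r
s(E) = 2 + E (s(E) = -4 + (6 + E) = 2 + E)
F(u, t) = 2 (F(u, t) = 2 + 0 = 2)
P(a) = a (P(a) = (a - 2) + 2 = (-2 + a) + 2 = a)
1/((-66*133 + P(-4)) - 34039) = 1/((-66*133 - 4) - 34039) = 1/((-8778 - 4) - 34039) = 1/(-8782 - 34039) = 1/(-42821) = -1/42821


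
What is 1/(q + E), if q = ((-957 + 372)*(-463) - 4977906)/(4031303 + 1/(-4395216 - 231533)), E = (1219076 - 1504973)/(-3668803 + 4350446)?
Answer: -4237962465415974426/6725852274177479173 ≈ -0.63010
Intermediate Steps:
E = -285897/681643 ≈ -0.41942
q = -7259447835733/6217275707982 (q = (-585*(-463) - 4977906)/(4031303 + 1/(-4626749)) = (270855 - 4977906)/(4031303 - 1/4626749) = -4707051/18651827123946/4626749 = -4707051*4626749/18651827123946 = -7259447835733/6217275707982 ≈ -1.1676)
1/(q + E) = 1/(-7259447835733/6217275707982 - 285897/681643) = 1/(-6725852274177479173/4237962465415974426) = -4237962465415974426/6725852274177479173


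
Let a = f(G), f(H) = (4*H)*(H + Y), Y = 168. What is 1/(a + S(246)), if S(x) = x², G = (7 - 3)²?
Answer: 1/72292 ≈ 1.3833e-5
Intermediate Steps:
G = 16 (G = 4² = 16)
f(H) = 4*H*(168 + H) (f(H) = (4*H)*(H + 168) = (4*H)*(168 + H) = 4*H*(168 + H))
a = 11776 (a = 4*16*(168 + 16) = 4*16*184 = 11776)
1/(a + S(246)) = 1/(11776 + 246²) = 1/(11776 + 60516) = 1/72292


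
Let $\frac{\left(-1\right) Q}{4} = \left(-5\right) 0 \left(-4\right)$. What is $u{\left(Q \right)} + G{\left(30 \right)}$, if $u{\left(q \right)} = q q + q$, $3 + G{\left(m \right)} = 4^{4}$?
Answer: $253$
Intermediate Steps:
$G{\left(m \right)} = 253$ ($G{\left(m \right)} = -3 + 4^{4} = -3 + 256 = 253$)
$Q = 0$ ($Q = - 4 \left(-5\right) 0 \left(-4\right) = - 4 \cdot 0 \left(-4\right) = \left(-4\right) 0 = 0$)
$u{\left(q \right)} = q + q^{2}$ ($u{\left(q \right)} = q^{2} + q = q + q^{2}$)
$u{\left(Q \right)} + G{\left(30 \right)} = 0 \left(1 + 0\right) + 253 = 0 \cdot 1 + 253 = 0 + 253 = 253$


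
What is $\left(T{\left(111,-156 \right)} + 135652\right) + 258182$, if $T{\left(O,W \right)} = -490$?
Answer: $393344$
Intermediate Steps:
$\left(T{\left(111,-156 \right)} + 135652\right) + 258182 = \left(-490 + 135652\right) + 258182 = 135162 + 258182 = 393344$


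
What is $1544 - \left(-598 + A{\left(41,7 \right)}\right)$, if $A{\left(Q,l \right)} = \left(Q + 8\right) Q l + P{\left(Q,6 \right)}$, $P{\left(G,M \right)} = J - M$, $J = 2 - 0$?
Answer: $-11917$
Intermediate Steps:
$J = 2$ ($J = 2 + 0 = 2$)
$P{\left(G,M \right)} = 2 - M$
$A{\left(Q,l \right)} = -4 + Q l \left(8 + Q\right)$ ($A{\left(Q,l \right)} = \left(Q + 8\right) Q l + \left(2 - 6\right) = \left(8 + Q\right) Q l + \left(2 - 6\right) = Q \left(8 + Q\right) l - 4 = Q l \left(8 + Q\right) - 4 = -4 + Q l \left(8 + Q\right)$)
$1544 - \left(-598 + A{\left(41,7 \right)}\right) = 1544 - \left(-598 + \left(-4 + 7 \cdot 41^{2} + 8 \cdot 41 \cdot 7\right)\right) = 1544 - \left(-598 + \left(-4 + 7 \cdot 1681 + 2296\right)\right) = 1544 - \left(-598 + \left(-4 + 11767 + 2296\right)\right) = 1544 - \left(-598 + 14059\right) = 1544 - 13461 = -11917$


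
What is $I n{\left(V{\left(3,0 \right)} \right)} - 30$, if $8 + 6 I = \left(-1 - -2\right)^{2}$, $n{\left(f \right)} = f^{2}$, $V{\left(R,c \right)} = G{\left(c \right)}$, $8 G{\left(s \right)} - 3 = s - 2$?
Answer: $- \frac{11527}{384} \approx -30.018$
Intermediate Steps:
$G{\left(s \right)} = \frac{1}{8} + \frac{s}{8}$ ($G{\left(s \right)} = \frac{3}{8} + \frac{s - 2}{8} = \frac{3}{8} + \frac{-2 + s}{8} = \frac{3}{8} + \left(- \frac{1}{4} + \frac{s}{8}\right) = \frac{1}{8} + \frac{s}{8}$)
$V{\left(R,c \right)} = \frac{1}{8} + \frac{c}{8}$
$I = - \frac{7}{6}$ ($I = - \frac{4}{3} + \frac{\left(-1 - -2\right)^{2}}{6} = - \frac{4}{3} + \frac{\left(-1 + 2\right)^{2}}{6} = - \frac{4}{3} + \frac{1^{2}}{6} = - \frac{4}{3} + \frac{1}{6} \cdot 1 = - \frac{4}{3} + \frac{1}{6} = - \frac{7}{6} \approx -1.1667$)
$I n{\left(V{\left(3,0 \right)} \right)} - 30 = - \frac{7 \left(\frac{1}{8} + \frac{1}{8} \cdot 0\right)^{2}}{6} - 30 = - \frac{7 \left(\frac{1}{8} + 0\right)^{2}}{6} - 30 = - \frac{7}{6 \cdot 64} - 30 = \left(- \frac{7}{6}\right) \frac{1}{64} - 30 = - \frac{7}{384} - 30 = - \frac{11527}{384}$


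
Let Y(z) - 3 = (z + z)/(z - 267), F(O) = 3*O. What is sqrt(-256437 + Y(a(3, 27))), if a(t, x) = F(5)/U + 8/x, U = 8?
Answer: 4*I*sqrt(52443692667070)/57203 ≈ 506.39*I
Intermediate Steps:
a(t, x) = 15/8 + 8/x (a(t, x) = (3*5)/8 + 8/x = 15*(1/8) + 8/x = 15/8 + 8/x)
Y(z) = 3 + 2*z/(-267 + z) (Y(z) = 3 + (z + z)/(z - 267) = 3 + (2*z)/(-267 + z) = 3 + 2*z/(-267 + z))
sqrt(-256437 + Y(a(3, 27))) = sqrt(-256437 + (-801 + 5*(15/8 + 8/27))/(-267 + (15/8 + 8/27))) = sqrt(-256437 + (-801 + 5*(469/216))/(-267 + 469/216)) = sqrt(-256437 + (-801 + 2345/216)/(-57203/216)) = sqrt(-256437 - 216/57203*(-170671/216)) = sqrt(-256437 + 170671/57203) = sqrt(-14668795040/57203) = 4*I*sqrt(52443692667070)/57203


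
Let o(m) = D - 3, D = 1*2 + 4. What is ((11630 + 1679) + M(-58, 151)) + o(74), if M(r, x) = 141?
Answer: 13453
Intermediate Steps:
D = 6 (D = 2 + 4 = 6)
o(m) = 3 (o(m) = 6 - 3 = 3)
((11630 + 1679) + M(-58, 151)) + o(74) = ((11630 + 1679) + 141) + 3 = (13309 + 141) + 3 = 13450 + 3 = 13453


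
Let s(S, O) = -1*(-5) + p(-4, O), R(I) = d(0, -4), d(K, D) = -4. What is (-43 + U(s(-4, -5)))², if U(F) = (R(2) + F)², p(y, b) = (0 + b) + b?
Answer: 1444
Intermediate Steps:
p(y, b) = 2*b (p(y, b) = b + b = 2*b)
R(I) = -4
s(S, O) = 5 + 2*O (s(S, O) = -1*(-5) + 2*O = 5 + 2*O)
U(F) = (-4 + F)²
(-43 + U(s(-4, -5)))² = (-43 + (-4 + (5 + 2*(-5)))²)² = (-43 + (-4 + (5 - 10))²)² = (-43 + (-4 - 5)²)² = (-43 + (-9)²)² = (-43 + 81)² = 38² = 1444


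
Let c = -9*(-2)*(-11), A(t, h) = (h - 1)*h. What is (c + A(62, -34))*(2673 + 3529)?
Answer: 6152384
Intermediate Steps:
A(t, h) = h*(-1 + h) (A(t, h) = (-1 + h)*h = h*(-1 + h))
c = -198 (c = 18*(-11) = -198)
(c + A(62, -34))*(2673 + 3529) = (-198 - 34*(-1 - 34))*(2673 + 3529) = (-198 - 34*(-35))*6202 = (-198 + 1190)*6202 = 992*6202 = 6152384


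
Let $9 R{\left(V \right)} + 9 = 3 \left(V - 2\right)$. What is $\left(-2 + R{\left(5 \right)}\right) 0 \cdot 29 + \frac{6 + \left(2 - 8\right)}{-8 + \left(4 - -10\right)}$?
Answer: $0$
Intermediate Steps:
$R{\left(V \right)} = - \frac{5}{3} + \frac{V}{3}$ ($R{\left(V \right)} = -1 + \frac{3 \left(V - 2\right)}{9} = -1 + \frac{3 \left(-2 + V\right)}{9} = -1 + \frac{-6 + 3 V}{9} = -1 + \left(- \frac{2}{3} + \frac{V}{3}\right) = - \frac{5}{3} + \frac{V}{3}$)
$\left(-2 + R{\left(5 \right)}\right) 0 \cdot 29 + \frac{6 + \left(2 - 8\right)}{-8 + \left(4 - -10\right)} = \left(-2 + \left(- \frac{5}{3} + \frac{1}{3} \cdot 5\right)\right) 0 \cdot 29 + \frac{6 + \left(2 - 8\right)}{-8 + \left(4 - -10\right)} = \left(-2 + \left(- \frac{5}{3} + \frac{5}{3}\right)\right) 0 \cdot 29 + \frac{6 + \left(2 - 8\right)}{-8 + \left(4 + 10\right)} = \left(-2 + 0\right) 0 \cdot 29 + \frac{6 - 6}{-8 + 14} = \left(-2\right) 0 \cdot 29 + \frac{0}{6} = 0 \cdot 29 + 0 \cdot \frac{1}{6} = 0 + 0 = 0$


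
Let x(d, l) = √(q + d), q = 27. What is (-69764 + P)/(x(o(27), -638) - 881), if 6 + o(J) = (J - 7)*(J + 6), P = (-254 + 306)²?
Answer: 2953993/38774 + 3353*√681/38774 ≈ 78.442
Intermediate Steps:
P = 2704 (P = 52² = 2704)
o(J) = -6 + (-7 + J)*(6 + J) (o(J) = -6 + (J - 7)*(J + 6) = -6 + (-7 + J)*(6 + J))
x(d, l) = √(27 + d)
(-69764 + P)/(x(o(27), -638) - 881) = (-69764 + 2704)/(√(27 + (-48 + 27² - 1*27)) - 881) = -67060/(√(27 + (-48 + 729 - 27)) - 881) = -67060/(√(27 + 654) - 881) = -67060/(√681 - 881) = -67060/(-881 + √681)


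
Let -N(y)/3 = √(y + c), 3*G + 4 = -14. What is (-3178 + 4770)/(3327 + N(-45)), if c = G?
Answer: 441382/922449 + 398*I*√51/922449 ≈ 0.47849 + 0.0030812*I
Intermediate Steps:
G = -6 (G = -4/3 + (⅓)*(-14) = -4/3 - 14/3 = -6)
c = -6
N(y) = -3*√(-6 + y) (N(y) = -3*√(y - 6) = -3*√(-6 + y))
(-3178 + 4770)/(3327 + N(-45)) = (-3178 + 4770)/(3327 - 3*√(-6 - 45)) = 1592/(3327 - 3*I*√51)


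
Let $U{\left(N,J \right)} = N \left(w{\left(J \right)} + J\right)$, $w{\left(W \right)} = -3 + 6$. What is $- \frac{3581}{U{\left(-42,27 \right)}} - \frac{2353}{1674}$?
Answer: $\frac{168323}{117180} \approx 1.4364$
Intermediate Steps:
$w{\left(W \right)} = 3$
$U{\left(N,J \right)} = N \left(3 + J\right)$
$- \frac{3581}{U{\left(-42,27 \right)}} - \frac{2353}{1674} = - \frac{3581}{\left(-42\right) \left(3 + 27\right)} - \frac{2353}{1674} = - \frac{3581}{\left(-42\right) 30} - \frac{2353}{1674} = - \frac{3581}{-1260} - \frac{2353}{1674} = \left(-3581\right) \left(- \frac{1}{1260}\right) - \frac{2353}{1674} = \frac{3581}{1260} - \frac{2353}{1674} = \frac{168323}{117180}$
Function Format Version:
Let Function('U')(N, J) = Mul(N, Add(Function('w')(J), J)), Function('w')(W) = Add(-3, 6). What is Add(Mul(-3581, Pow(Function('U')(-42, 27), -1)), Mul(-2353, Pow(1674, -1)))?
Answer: Rational(168323, 117180) ≈ 1.4364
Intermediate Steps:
Function('w')(W) = 3
Function('U')(N, J) = Mul(N, Add(3, J))
Add(Mul(-3581, Pow(Function('U')(-42, 27), -1)), Mul(-2353, Pow(1674, -1))) = Add(Mul(-3581, Pow(Mul(-42, Add(3, 27)), -1)), Mul(-2353, Pow(1674, -1))) = Add(Mul(-3581, Pow(Mul(-42, 30), -1)), Mul(-2353, Rational(1, 1674))) = Add(Mul(-3581, Pow(-1260, -1)), Rational(-2353, 1674)) = Add(Mul(-3581, Rational(-1, 1260)), Rational(-2353, 1674)) = Add(Rational(3581, 1260), Rational(-2353, 1674)) = Rational(168323, 117180)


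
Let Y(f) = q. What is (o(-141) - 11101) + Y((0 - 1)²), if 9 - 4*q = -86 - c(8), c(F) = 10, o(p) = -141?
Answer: -44863/4 ≈ -11216.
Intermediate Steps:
q = 105/4 (q = 9/4 - (-86 - 1*10)/4 = 9/4 - (-86 - 10)/4 = 9/4 - ¼*(-96) = 9/4 + 24 = 105/4 ≈ 26.250)
Y(f) = 105/4
(o(-141) - 11101) + Y((0 - 1)²) = (-141 - 11101) + 105/4 = -11242 + 105/4 = -44863/4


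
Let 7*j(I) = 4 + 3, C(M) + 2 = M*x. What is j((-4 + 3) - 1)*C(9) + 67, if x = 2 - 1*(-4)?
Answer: 119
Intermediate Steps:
x = 6 (x = 2 + 4 = 6)
C(M) = -2 + 6*M (C(M) = -2 + M*6 = -2 + 6*M)
j(I) = 1 (j(I) = (4 + 3)/7 = (1/7)*7 = 1)
j((-4 + 3) - 1)*C(9) + 67 = 1*(-2 + 6*9) + 67 = 1*(-2 + 54) + 67 = 1*52 + 67 = 52 + 67 = 119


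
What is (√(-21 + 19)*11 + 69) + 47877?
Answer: 47946 + 11*I*√2 ≈ 47946.0 + 15.556*I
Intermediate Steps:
(√(-21 + 19)*11 + 69) + 47877 = (√(-2)*11 + 69) + 47877 = ((I*√2)*11 + 69) + 47877 = (11*I*√2 + 69) + 47877 = (69 + 11*I*√2) + 47877 = 47946 + 11*I*√2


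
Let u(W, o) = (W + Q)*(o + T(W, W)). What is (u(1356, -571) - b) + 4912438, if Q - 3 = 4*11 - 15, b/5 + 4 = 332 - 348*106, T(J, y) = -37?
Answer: 4251334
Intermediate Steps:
b = -182800 (b = -20 + 5*(332 - 348*106) = -20 + 5*(332 - 36888) = -20 + 5*(-36556) = -20 - 182780 = -182800)
Q = 32 (Q = 3 + (4*11 - 15) = 3 + (44 - 15) = 3 + 29 = 32)
u(W, o) = (-37 + o)*(32 + W) (u(W, o) = (W + 32)*(o - 37) = (32 + W)*(-37 + o) = (-37 + o)*(32 + W))
(u(1356, -571) - b) + 4912438 = ((-1184 - 37*1356 + 32*(-571) + 1356*(-571)) - 1*(-182800)) + 4912438 = ((-1184 - 50172 - 18272 - 774276) + 182800) + 4912438 = (-843904 + 182800) + 4912438 = -661104 + 4912438 = 4251334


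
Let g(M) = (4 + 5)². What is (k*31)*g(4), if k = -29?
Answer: -72819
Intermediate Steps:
g(M) = 81 (g(M) = 9² = 81)
(k*31)*g(4) = -29*31*81 = -899*81 = -72819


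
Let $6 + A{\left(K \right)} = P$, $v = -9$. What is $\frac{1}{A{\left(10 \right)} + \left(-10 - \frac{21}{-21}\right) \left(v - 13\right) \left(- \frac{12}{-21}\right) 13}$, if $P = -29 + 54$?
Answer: $\frac{7}{10429} \approx 0.00067121$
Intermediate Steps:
$P = 25$
$A{\left(K \right)} = 19$ ($A{\left(K \right)} = -6 + 25 = 19$)
$\frac{1}{A{\left(10 \right)} + \left(-10 - \frac{21}{-21}\right) \left(v - 13\right) \left(- \frac{12}{-21}\right) 13} = \frac{1}{19 + \left(-10 - \frac{21}{-21}\right) \left(-9 - 13\right) \left(- \frac{12}{-21}\right) 13} = \frac{1}{19 + \left(-10 - -1\right) \left(-22\right) \left(\left(-12\right) \left(- \frac{1}{21}\right)\right) 13} = \frac{1}{19 + \left(-10 + 1\right) \left(-22\right) \frac{4}{7} \cdot 13} = \frac{1}{19 + \left(-9\right) \left(-22\right) \frac{4}{7} \cdot 13} = \frac{1}{19 + 198 \cdot \frac{4}{7} \cdot 13} = \frac{1}{19 + \frac{792}{7} \cdot 13} = \frac{1}{19 + \frac{10296}{7}} = \frac{1}{\frac{10429}{7}} = \frac{7}{10429}$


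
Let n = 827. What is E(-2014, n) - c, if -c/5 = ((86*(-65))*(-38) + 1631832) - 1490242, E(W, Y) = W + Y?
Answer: 1768863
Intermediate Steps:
c = -1770050 (c = -5*(((86*(-65))*(-38) + 1631832) - 1490242) = -5*((-5590*(-38) + 1631832) - 1490242) = -5*((212420 + 1631832) - 1490242) = -5*(1844252 - 1490242) = -5*354010 = -1770050)
E(-2014, n) - c = (-2014 + 827) - 1*(-1770050) = -1187 + 1770050 = 1768863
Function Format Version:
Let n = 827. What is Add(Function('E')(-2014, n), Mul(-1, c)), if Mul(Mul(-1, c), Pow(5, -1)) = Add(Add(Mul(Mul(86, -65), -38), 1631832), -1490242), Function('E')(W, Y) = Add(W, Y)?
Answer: 1768863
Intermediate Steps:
c = -1770050 (c = Mul(-5, Add(Add(Mul(Mul(86, -65), -38), 1631832), -1490242)) = Mul(-5, Add(Add(Mul(-5590, -38), 1631832), -1490242)) = Mul(-5, Add(Add(212420, 1631832), -1490242)) = Mul(-5, Add(1844252, -1490242)) = Mul(-5, 354010) = -1770050)
Add(Function('E')(-2014, n), Mul(-1, c)) = Add(Add(-2014, 827), Mul(-1, -1770050)) = Add(-1187, 1770050) = 1768863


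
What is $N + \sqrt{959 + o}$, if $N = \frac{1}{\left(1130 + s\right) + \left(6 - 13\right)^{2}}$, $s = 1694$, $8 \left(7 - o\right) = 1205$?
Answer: $\frac{1}{2873} + \frac{\sqrt{13046}}{4} \approx 28.555$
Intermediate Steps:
$o = - \frac{1149}{8}$ ($o = 7 - \frac{1205}{8} = - \frac{1149}{8} \approx -143.63$)
$N = \frac{1}{2873}$ ($N = \frac{1}{\left(1130 + 1694\right) + \left(6 - 13\right)^{2}} = \frac{1}{2824 + \left(-7\right)^{2}} = \frac{1}{2824 + 49} = \frac{1}{2873} \approx 0.00034807$)
$N + \sqrt{959 + o} = \frac{1}{2873} + \sqrt{959 - \frac{1149}{8}} = \frac{1}{2873} + \sqrt{\frac{6523}{8}} = \frac{1}{2873} + \frac{\sqrt{13046}}{4}$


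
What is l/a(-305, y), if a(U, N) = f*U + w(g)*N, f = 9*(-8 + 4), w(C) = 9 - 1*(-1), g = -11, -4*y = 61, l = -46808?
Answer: -93616/21655 ≈ -4.3231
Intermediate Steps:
y = -61/4 (y = -¼*61 = -61/4 ≈ -15.250)
w(C) = 10 (w(C) = 9 + 1 = 10)
f = -36 (f = 9*(-4) = -36)
a(U, N) = -36*U + 10*N
l/a(-305, y) = -46808/(-36*(-305) + 10*(-61/4)) = -46808/(10980 - 305/2) = -46808/21655/2 = -46808*2/21655 = -93616/21655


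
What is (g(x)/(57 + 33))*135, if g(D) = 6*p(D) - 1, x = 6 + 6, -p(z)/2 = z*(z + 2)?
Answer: -6051/2 ≈ -3025.5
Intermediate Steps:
p(z) = -2*z*(2 + z) (p(z) = -2*z*(z + 2) = -2*z*(2 + z))
x = 12
g(D) = -1 - 12*D*(2 + D) (g(D) = 6*(-2*D*(2 + D)) - 1 = -12*D*(2 + D) - 1 = -1 - 12*D*(2 + D))
(g(x)/(57 + 33))*135 = ((-1 - 12*12*(2 + 12))/(57 + 33))*135 = ((-1 - 12*12*14)/90)*135 = ((-1 - 2016)/90)*135 = ((1/90)*(-2017))*135 = -2017/90*135 = -6051/2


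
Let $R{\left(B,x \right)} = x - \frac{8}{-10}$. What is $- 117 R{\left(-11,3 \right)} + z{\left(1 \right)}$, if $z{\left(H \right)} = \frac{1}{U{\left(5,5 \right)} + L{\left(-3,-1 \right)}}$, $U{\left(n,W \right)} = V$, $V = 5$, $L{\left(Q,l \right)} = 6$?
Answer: $- \frac{24448}{55} \approx -444.51$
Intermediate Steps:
$R{\left(B,x \right)} = \frac{4}{5} + x$ ($R{\left(B,x \right)} = x - - \frac{4}{5} = x + \frac{4}{5} = \frac{4}{5} + x$)
$U{\left(n,W \right)} = 5$
$z{\left(H \right)} = \frac{1}{11}$ ($z{\left(H \right)} = \frac{1}{5 + 6} = \frac{1}{11}$)
$- 117 R{\left(-11,3 \right)} + z{\left(1 \right)} = - 117 \left(\frac{4}{5} + 3\right) + \frac{1}{11} = \left(-117\right) \frac{19}{5} + \frac{1}{11} = - \frac{2223}{5} + \frac{1}{11} = - \frac{24448}{55}$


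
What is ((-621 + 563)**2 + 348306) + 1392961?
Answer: 1744631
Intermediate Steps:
((-621 + 563)**2 + 348306) + 1392961 = ((-58)**2 + 348306) + 1392961 = (3364 + 348306) + 1392961 = 351670 + 1392961 = 1744631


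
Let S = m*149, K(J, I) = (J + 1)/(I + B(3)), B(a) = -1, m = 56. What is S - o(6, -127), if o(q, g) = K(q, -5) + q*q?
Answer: 49855/6 ≈ 8309.2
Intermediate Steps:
K(J, I) = (1 + J)/(-1 + I) (K(J, I) = (J + 1)/(I - 1) = (1 + J)/(-1 + I))
o(q, g) = -⅙ + q² - q/6 (o(q, g) = (1 + q)/(-1 - 5) + q*q = (1 + q)/(-6) + q² = -(1 + q)/6 + q² = (-⅙ - q/6) + q² = -⅙ + q² - q/6)
S = 8344 (S = 56*149 = 8344)
S - o(6, -127) = 8344 - (-⅙ + 6² - ⅙*6) = 8344 - (-⅙ + 36 - 1) = 8344 - 1*209/6 = 8344 - 209/6 = 49855/6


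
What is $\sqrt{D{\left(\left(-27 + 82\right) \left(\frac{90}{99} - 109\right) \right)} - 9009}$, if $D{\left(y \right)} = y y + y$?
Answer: $\sqrt{35328071} \approx 5943.7$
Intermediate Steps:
$D{\left(y \right)} = y + y^{2}$ ($D{\left(y \right)} = y^{2} + y = y + y^{2}$)
$\sqrt{D{\left(\left(-27 + 82\right) \left(\frac{90}{99} - 109\right) \right)} - 9009} = \sqrt{\left(-27 + 82\right) \left(\frac{90}{99} - 109\right) \left(1 + \left(-27 + 82\right) \left(\frac{90}{99} - 109\right)\right) - 9009} = \sqrt{55 \left(90 \cdot \frac{1}{99} - 109\right) \left(1 + 55 \left(90 \cdot \frac{1}{99} - 109\right)\right) - 9009} = \sqrt{55 \left(\frac{10}{11} - 109\right) \left(1 + 55 \left(\frac{10}{11} - 109\right)\right) - 9009} = \sqrt{55 \left(- \frac{1189}{11}\right) \left(1 + 55 \left(- \frac{1189}{11}\right)\right) - 9009} = \sqrt{- 5945 \left(1 - 5945\right) - 9009} = \sqrt{\left(-5945\right) \left(-5944\right) - 9009} = \sqrt{35337080 - 9009} = \sqrt{35328071}$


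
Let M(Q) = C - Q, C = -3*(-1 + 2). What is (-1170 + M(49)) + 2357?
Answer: 1135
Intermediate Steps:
C = -3 (C = -3*1 = -3)
M(Q) = -3 - Q
(-1170 + M(49)) + 2357 = (-1170 + (-3 - 1*49)) + 2357 = (-1170 + (-3 - 49)) + 2357 = (-1170 - 52) + 2357 = -1222 + 2357 = 1135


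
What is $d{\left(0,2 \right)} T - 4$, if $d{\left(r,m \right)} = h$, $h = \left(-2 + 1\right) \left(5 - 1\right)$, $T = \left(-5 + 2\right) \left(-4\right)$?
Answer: $-52$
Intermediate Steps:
$T = 12$ ($T = \left(-3\right) \left(-4\right) = 12$)
$h = -4$ ($h = \left(-1\right) 4 = -4$)
$d{\left(r,m \right)} = -4$
$d{\left(0,2 \right)} T - 4 = \left(-4\right) 12 - 4 = -48 - 4 = -52$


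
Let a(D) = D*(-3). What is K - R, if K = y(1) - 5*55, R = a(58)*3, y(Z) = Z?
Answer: 248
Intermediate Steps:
a(D) = -3*D
R = -522 (R = -3*58*3 = -174*3 = -522)
K = -274 (K = 1 - 5*55 = 1 - 275 = -274)
K - R = -274 - 1*(-522) = -274 + 522 = 248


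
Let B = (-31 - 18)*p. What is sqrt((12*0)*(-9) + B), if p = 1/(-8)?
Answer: 7*sqrt(2)/4 ≈ 2.4749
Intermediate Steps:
p = -1/8 (p = 1*(-1/8) = -1/8 ≈ -0.12500)
B = 49/8 (B = (-31 - 18)*(-1/8) = -49*(-1/8) = 49/8 ≈ 6.1250)
sqrt((12*0)*(-9) + B) = sqrt((12*0)*(-9) + 49/8) = sqrt(0*(-9) + 49/8) = sqrt(0 + 49/8) = sqrt(49/8) = 7*sqrt(2)/4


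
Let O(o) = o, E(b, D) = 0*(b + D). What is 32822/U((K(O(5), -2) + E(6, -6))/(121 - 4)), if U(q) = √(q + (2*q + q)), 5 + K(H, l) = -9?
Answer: -49233*I*√182/14 ≈ -47442.0*I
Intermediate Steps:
E(b, D) = 0 (E(b, D) = 0*(D + b) = 0)
K(H, l) = -14 (K(H, l) = -5 - 9 = -14)
U(q) = 2*√q (U(q) = √(q + 3*q) = √(4*q) = 2*√q)
32822/U((K(O(5), -2) + E(6, -6))/(121 - 4)) = 32822/((2*√((-14 + 0)/(121 - 4)))) = 32822/((2*√(-14/117))) = 32822/((2*(I*√182/39))) = 32822/((2*I*√182/39)) = 32822*(-3*I*√182/28) = -49233*I*√182/14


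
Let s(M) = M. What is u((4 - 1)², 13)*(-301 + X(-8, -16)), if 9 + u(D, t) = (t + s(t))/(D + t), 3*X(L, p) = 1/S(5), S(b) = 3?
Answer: 232888/99 ≈ 2352.4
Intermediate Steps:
X(L, p) = ⅑ (X(L, p) = (⅓)/3 = (⅓)*(⅓) = ⅑)
u(D, t) = -9 + 2*t/(D + t) (u(D, t) = -9 + (t + t)/(D + t) = -9 + (2*t)/(D + t) = -9 + 2*t/(D + t))
u((4 - 1)², 13)*(-301 + X(-8, -16)) = ((-9*(4 - 1)² - 7*13)/((4 - 1)² + 13))*(-301 + ⅑) = ((-9*3² - 91)/(3² + 13))*(-2708/9) = ((-9*9 - 91)/(9 + 13))*(-2708/9) = ((-81 - 91)/22)*(-2708/9) = ((1/22)*(-172))*(-2708/9) = -86/11*(-2708/9) = 232888/99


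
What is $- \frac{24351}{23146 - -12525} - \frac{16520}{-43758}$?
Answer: $- \frac{238133069}{780445809} \approx -0.30512$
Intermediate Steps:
$- \frac{24351}{23146 - -12525} - \frac{16520}{-43758} = - \frac{24351}{23146 + 12525} - - \frac{8260}{21879} = - \frac{24351}{35671} + \frac{8260}{21879} = - \frac{238133069}{780445809}$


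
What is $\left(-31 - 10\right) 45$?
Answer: $-1845$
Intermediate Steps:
$\left(-31 - 10\right) 45 = \left(-41\right) 45 = -1845$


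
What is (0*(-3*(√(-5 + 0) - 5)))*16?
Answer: 0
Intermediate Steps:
(0*(-3*(√(-5 + 0) - 5)))*16 = (0*(-3*(√(-5) - 5)))*16 = (0*(-3*(I*√5 - 5)))*16 = (0*(-3*(-5 + I*√5)))*16 = (0*(15 - 3*I*√5))*16 = 0*16 = 0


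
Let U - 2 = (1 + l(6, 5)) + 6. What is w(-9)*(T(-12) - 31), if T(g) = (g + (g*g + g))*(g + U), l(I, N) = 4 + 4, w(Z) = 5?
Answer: 2845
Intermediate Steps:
l(I, N) = 8
U = 17 (U = 2 + ((1 + 8) + 6) = 2 + (9 + 6) = 2 + 15 = 17)
T(g) = (17 + g)*(g² + 2*g) (T(g) = (g + (g*g + g))*(g + 17) = (g + (g² + g))*(17 + g) = (g + (g + g²))*(17 + g) = (g² + 2*g)*(17 + g) = (17 + g)*(g² + 2*g))
w(-9)*(T(-12) - 31) = 5*(-12*(34 + (-12)² + 19*(-12)) - 31) = 5*(-12*(34 + 144 - 228) - 31) = 5*(-12*(-50) - 31) = 5*(600 - 31) = 5*569 = 2845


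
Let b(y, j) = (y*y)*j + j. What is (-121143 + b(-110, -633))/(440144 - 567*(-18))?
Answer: -3890538/225175 ≈ -17.278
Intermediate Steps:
b(y, j) = j + j*y² (b(y, j) = y²*j + j = j*y² + j = j + j*y²)
(-121143 + b(-110, -633))/(440144 - 567*(-18)) = (-121143 - 633*(1 + (-110)²))/(440144 - 567*(-18)) = (-121143 - 633*(1 + 12100))/(440144 + 10206) = (-121143 - 633*12101)/450350 = (-121143 - 7659933)*(1/450350) = -7781076*1/450350 = -3890538/225175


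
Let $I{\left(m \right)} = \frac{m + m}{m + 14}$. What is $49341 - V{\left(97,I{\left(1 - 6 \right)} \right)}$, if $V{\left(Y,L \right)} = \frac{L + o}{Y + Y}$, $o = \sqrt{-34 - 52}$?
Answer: $\frac{43074698}{873} - \frac{i \sqrt{86}}{194} \approx 49341.0 - 0.047802 i$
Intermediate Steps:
$o = i \sqrt{86}$ ($o = \sqrt{-86} = i \sqrt{86} \approx 9.2736 i$)
$I{\left(m \right)} = \frac{2 m}{14 + m}$
$V{\left(Y,L \right)} = \frac{L + i \sqrt{86}}{2 Y}$ ($V{\left(Y,L \right)} = \frac{L + i \sqrt{86}}{Y + Y} = \frac{L + i \sqrt{86}}{2 Y}$)
$49341 - V{\left(97,I{\left(1 - 6 \right)} \right)} = 49341 - \frac{\frac{2 \left(1 - 6\right)}{14 + \left(1 - 6\right)} + i \sqrt{86}}{2 \cdot 97} = 49341 - \frac{1}{2} \cdot \frac{1}{97} \left(2 \left(-5\right) \frac{1}{14 - 5} + i \sqrt{86}\right) = 49341 - \frac{1}{2} \cdot \frac{1}{97} \left(2 \left(-5\right) \frac{1}{9} + i \sqrt{86}\right) = 49341 - \frac{1}{2} \cdot \frac{1}{97} \left(- \frac{10}{9} + i \sqrt{86}\right) = 49341 - \left(- \frac{5}{873} + \frac{i \sqrt{86}}{194}\right) = 49341 + \left(\frac{5}{873} - \frac{i \sqrt{86}}{194}\right) = \frac{43074698}{873} - \frac{i \sqrt{86}}{194}$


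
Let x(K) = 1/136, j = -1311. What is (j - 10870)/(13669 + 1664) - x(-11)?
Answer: -1671949/2085288 ≈ -0.80178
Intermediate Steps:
x(K) = 1/136
(j - 10870)/(13669 + 1664) - x(-11) = (-1311 - 10870)/(13669 + 1664) - 1*1/136 = -12181/15333 - 1/136 = -1671949/2085288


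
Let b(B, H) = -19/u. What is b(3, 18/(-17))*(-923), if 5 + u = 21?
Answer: 17537/16 ≈ 1096.1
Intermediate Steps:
u = 16 (u = -5 + 21 = 16)
b(B, H) = -19/16
b(3, 18/(-17))*(-923) = -19/16*(-923) = 17537/16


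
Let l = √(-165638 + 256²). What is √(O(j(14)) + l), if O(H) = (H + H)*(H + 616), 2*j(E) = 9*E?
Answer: √(85554 + I*√100102) ≈ 292.5 + 0.5408*I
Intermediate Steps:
j(E) = 9*E/2 (j(E) = (9*E)/2 = 9*E/2)
O(H) = 2*H*(616 + H) (O(H) = (2*H)*(616 + H) = 2*H*(616 + H))
l = I*√100102 (l = √(-165638 + 65536) = √(-100102) = I*√100102 ≈ 316.39*I)
√(O(j(14)) + l) = √(2*((9/2)*14)*(616 + (9/2)*14) + I*√100102) = √(2*63*(616 + 63) + I*√100102) = √(2*63*679 + I*√100102) = √(85554 + I*√100102)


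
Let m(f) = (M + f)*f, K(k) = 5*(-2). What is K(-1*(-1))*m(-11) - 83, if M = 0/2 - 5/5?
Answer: -1403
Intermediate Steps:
M = -1 (M = 0*(1/2) - 5*1/5 = 0 - 1 = -1)
K(k) = -10
m(f) = f*(-1 + f) (m(f) = (-1 + f)*f = f*(-1 + f))
K(-1*(-1))*m(-11) - 83 = -(-110)*(-1 - 11) - 83 = -(-110)*(-12) - 83 = -10*132 - 83 = -1320 - 83 = -1403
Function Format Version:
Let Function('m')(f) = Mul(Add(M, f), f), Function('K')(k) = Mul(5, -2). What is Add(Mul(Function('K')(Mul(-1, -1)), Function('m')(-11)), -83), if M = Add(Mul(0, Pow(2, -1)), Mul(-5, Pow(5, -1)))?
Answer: -1403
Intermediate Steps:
M = -1 (M = Add(Mul(0, Rational(1, 2)), Mul(-5, Rational(1, 5))) = Add(0, -1) = -1)
Function('K')(k) = -10
Function('m')(f) = Mul(f, Add(-1, f)) (Function('m')(f) = Mul(Add(-1, f), f) = Mul(f, Add(-1, f)))
Add(Mul(Function('K')(Mul(-1, -1)), Function('m')(-11)), -83) = Add(Mul(-10, Mul(-11, Add(-1, -11))), -83) = Add(Mul(-10, Mul(-11, -12)), -83) = Add(Mul(-10, 132), -83) = Add(-1320, -83) = -1403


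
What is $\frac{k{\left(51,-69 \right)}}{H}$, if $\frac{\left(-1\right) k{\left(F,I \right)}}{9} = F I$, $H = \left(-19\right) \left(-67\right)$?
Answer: $\frac{31671}{1273} \approx 24.879$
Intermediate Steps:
$H = 1273$
$k{\left(F,I \right)} = - 9 F I$
$\frac{k{\left(51,-69 \right)}}{H} = \frac{\left(-9\right) 51 \left(-69\right)}{1273} = 31671 \cdot \frac{1}{1273} = \frac{31671}{1273}$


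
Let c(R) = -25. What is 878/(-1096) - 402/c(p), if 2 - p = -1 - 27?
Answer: 209321/13700 ≈ 15.279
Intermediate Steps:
p = 30 (p = 2 - (-1 - 27) = 2 - 1*(-28) = 2 + 28 = 30)
878/(-1096) - 402/c(p) = 878/(-1096) - 402/(-25) = 878*(-1/1096) - 402*(-1/25) = -439/548 + 402/25 = 209321/13700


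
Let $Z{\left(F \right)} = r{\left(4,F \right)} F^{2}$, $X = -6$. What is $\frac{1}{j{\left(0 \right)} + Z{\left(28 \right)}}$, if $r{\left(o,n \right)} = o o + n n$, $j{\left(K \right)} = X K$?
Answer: $\frac{1}{627200} \approx 1.5944 \cdot 10^{-6}$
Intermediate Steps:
$j{\left(K \right)} = - 6 K$
$r{\left(o,n \right)} = n^{2} + o^{2}$ ($r{\left(o,n \right)} = o^{2} + n^{2} = n^{2} + o^{2}$)
$Z{\left(F \right)} = F^{2} \left(16 + F^{2}\right)$ ($Z{\left(F \right)} = \left(F^{2} + 4^{2}\right) F^{2} = \left(F^{2} + 16\right) F^{2} = \left(16 + F^{2}\right) F^{2} = F^{2} \left(16 + F^{2}\right)$)
$\frac{1}{j{\left(0 \right)} + Z{\left(28 \right)}} = \frac{1}{\left(-6\right) 0 + 28^{2} \left(16 + 28^{2}\right)} = \frac{1}{0 + 784 \left(16 + 784\right)} = \frac{1}{0 + 784 \cdot 800} = \frac{1}{0 + 627200} = \frac{1}{627200}$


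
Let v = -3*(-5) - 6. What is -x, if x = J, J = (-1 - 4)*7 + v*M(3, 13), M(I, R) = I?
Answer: 8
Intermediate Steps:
v = 9 (v = 15 - 6 = 9)
J = -8 (J = (-1 - 4)*7 + 9*3 = -5*7 + 27 = -35 + 27 = -8)
x = -8
-x = -1*(-8) = 8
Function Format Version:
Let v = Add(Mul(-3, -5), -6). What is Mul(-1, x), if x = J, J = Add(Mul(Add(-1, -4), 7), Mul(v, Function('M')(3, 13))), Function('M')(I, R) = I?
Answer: 8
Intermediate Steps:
v = 9 (v = Add(15, -6) = 9)
J = -8 (J = Add(Mul(Add(-1, -4), 7), Mul(9, 3)) = Add(Mul(-5, 7), 27) = Add(-35, 27) = -8)
x = -8
Mul(-1, x) = Mul(-1, -8) = 8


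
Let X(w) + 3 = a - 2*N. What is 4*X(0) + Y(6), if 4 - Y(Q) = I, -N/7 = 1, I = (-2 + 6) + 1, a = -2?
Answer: 35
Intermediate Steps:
I = 5 (I = 4 + 1 = 5)
N = -7 (N = -7*1 = -7)
Y(Q) = -1 (Y(Q) = 4 - 1*5 = 4 - 5 = -1)
X(w) = 9 (X(w) = -3 + (-2 - 2*(-7)) = -3 + (-2 + 14) = -3 + 12 = 9)
4*X(0) + Y(6) = 4*9 - 1 = 36 - 1 = 35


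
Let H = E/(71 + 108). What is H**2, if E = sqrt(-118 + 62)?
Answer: -56/32041 ≈ -0.0017478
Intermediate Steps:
E = 2*I*sqrt(14) (E = sqrt(-56) = 2*I*sqrt(14) ≈ 7.4833*I)
H = 2*I*sqrt(14)/179 (H = (2*I*sqrt(14))/(71 + 108) = (2*I*sqrt(14))/179 = (2*I*sqrt(14))*(1/179) = 2*I*sqrt(14)/179 ≈ 0.041806*I)
H**2 = (2*I*sqrt(14)/179)**2 = -56/32041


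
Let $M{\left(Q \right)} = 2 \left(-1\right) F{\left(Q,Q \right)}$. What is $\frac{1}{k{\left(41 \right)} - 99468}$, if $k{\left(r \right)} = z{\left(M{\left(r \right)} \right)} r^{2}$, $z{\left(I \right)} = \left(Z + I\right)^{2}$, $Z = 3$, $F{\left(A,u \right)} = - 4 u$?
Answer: $\frac{1}{184072573} \approx 5.4326 \cdot 10^{-9}$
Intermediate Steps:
$M{\left(Q \right)} = 8 Q$ ($M{\left(Q \right)} = 2 \left(-1\right) \left(- 4 Q\right) = - 2 \left(- 4 Q\right) = 8 Q$)
$z{\left(I \right)} = \left(3 + I\right)^{2}$
$k{\left(r \right)} = r^{2} \left(3 + 8 r\right)^{2}$ ($k{\left(r \right)} = \left(3 + 8 r\right)^{2} r^{2} = r^{2} \left(3 + 8 r\right)^{2}$)
$\frac{1}{k{\left(41 \right)} - 99468} = \frac{1}{41^{2} \left(3 + 8 \cdot 41\right)^{2} - 99468} = \frac{1}{1681 \left(3 + 328\right)^{2} - 99468} = \frac{1}{1681 \cdot 331^{2} - 99468} = \frac{1}{1681 \cdot 109561 - 99468} = \frac{1}{184172041 - 99468} = \frac{1}{184072573}$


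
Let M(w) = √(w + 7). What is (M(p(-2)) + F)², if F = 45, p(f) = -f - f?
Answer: (45 + √11)² ≈ 2334.5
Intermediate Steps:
p(f) = -2*f
M(w) = √(7 + w)
(M(p(-2)) + F)² = (√(7 - 2*(-2)) + 45)² = (√(7 + 4) + 45)² = (√11 + 45)² = (45 + √11)²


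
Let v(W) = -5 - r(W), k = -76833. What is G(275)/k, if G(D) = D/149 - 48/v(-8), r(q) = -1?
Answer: -2063/11448117 ≈ -0.00018020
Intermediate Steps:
v(W) = -4 (v(W) = -5 - 1*(-1) = -5 + 1 = -4)
G(D) = 12 + D/149 (G(D) = D/149 - 48/(-4) = D*(1/149) - 48*(-¼) = D/149 + 12 = 12 + D/149)
G(275)/k = (12 + (1/149)*275)/(-76833) = (12 + 275/149)*(-1/76833) = (2063/149)*(-1/76833) = -2063/11448117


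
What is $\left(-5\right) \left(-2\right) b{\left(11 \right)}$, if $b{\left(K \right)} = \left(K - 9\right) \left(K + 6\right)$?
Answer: $340$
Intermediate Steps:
$b{\left(K \right)} = \left(-9 + K\right) \left(6 + K\right)$
$\left(-5\right) \left(-2\right) b{\left(11 \right)} = \left(-5\right) \left(-2\right) \left(-54 + 11^{2} - 33\right) = 10 \left(-54 + 121 - 33\right) = 10 \cdot 34 = 340$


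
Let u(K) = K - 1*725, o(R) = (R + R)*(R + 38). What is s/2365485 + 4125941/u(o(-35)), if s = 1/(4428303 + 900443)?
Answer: -2080310795535715291/471429570569694 ≈ -4412.8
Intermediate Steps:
o(R) = 2*R*(38 + R) (o(R) = (2*R)*(38 + R) = 2*R*(38 + R))
u(K) = -725 + K (u(K) = K - 725 = -725 + K)
s = 1/5328746 ≈ 1.8766e-7
s/2365485 + 4125941/u(o(-35)) = (1/5328746)/2365485 + 4125941/(-725 + 2*(-35)*(38 - 35)) = (1/5328746)*(1/2365485) + 4125941/(-725 + 2*(-35)*3) = 1/12605068731810 + 4125941/(-725 - 210) = 1/12605068731810 + 4125941/(-935) = 1/12605068731810 + 4125941*(-1/935) = 1/12605068731810 - 4125941/935 = -2080310795535715291/471429570569694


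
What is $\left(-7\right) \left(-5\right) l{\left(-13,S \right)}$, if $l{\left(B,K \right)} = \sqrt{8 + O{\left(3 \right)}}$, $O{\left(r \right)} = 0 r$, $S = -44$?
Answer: $70 \sqrt{2} \approx 98.995$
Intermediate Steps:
$O{\left(r \right)} = 0$
$l{\left(B,K \right)} = 2 \sqrt{2}$ ($l{\left(B,K \right)} = \sqrt{8 + 0} = \sqrt{8} = 2 \sqrt{2}$)
$\left(-7\right) \left(-5\right) l{\left(-13,S \right)} = \left(-7\right) \left(-5\right) 2 \sqrt{2} = 35 \cdot 2 \sqrt{2} = 70 \sqrt{2}$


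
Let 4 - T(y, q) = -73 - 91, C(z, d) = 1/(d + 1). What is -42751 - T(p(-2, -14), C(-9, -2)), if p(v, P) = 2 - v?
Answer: -42919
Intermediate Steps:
C(z, d) = 1/(1 + d)
T(y, q) = 168 (T(y, q) = 4 - (-73 - 91) = 4 - 1*(-164) = 4 + 164 = 168)
-42751 - T(p(-2, -14), C(-9, -2)) = -42751 - 1*168 = -42751 - 168 = -42919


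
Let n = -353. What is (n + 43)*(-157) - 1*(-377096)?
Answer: 425766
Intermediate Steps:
(n + 43)*(-157) - 1*(-377096) = (-353 + 43)*(-157) - 1*(-377096) = -310*(-157) + 377096 = 48670 + 377096 = 425766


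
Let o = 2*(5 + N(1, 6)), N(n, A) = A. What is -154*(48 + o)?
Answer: -10780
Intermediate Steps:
o = 22 (o = 2*(5 + 6) = 2*11 = 22)
-154*(48 + o) = -154*(48 + 22) = -154*70 = -10780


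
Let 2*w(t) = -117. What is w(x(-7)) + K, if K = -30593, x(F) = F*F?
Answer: -61303/2 ≈ -30652.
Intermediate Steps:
x(F) = F²
w(t) = -117/2 (w(t) = (½)*(-117) = -117/2)
w(x(-7)) + K = -117/2 - 30593 = -61303/2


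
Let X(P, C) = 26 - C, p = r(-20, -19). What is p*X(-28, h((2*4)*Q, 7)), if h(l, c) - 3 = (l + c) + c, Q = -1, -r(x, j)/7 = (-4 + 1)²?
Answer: -1071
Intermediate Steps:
r(x, j) = -63 (r(x, j) = -7*(-4 + 1)² = -7*(-3)² = -7*9 = -63)
p = -63
h(l, c) = 3 + l + 2*c (h(l, c) = 3 + ((l + c) + c) = 3 + ((c + l) + c) = 3 + (l + 2*c) = 3 + l + 2*c)
p*X(-28, h((2*4)*Q, 7)) = -63*(26 - (3 + (2*4)*(-1) + 2*7)) = -63*(26 - (3 + 8*(-1) + 14)) = -63*(26 - (3 - 8 + 14)) = -63*(26 - 1*9) = -63*(26 - 9) = -63*17 = -1071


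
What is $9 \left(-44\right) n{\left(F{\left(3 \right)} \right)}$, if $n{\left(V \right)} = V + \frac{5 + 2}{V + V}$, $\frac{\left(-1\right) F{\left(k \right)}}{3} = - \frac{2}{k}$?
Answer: $-1485$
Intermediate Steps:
$F{\left(k \right)} = \frac{6}{k}$ ($F{\left(k \right)} = - 3 \left(- \frac{2}{k}\right) = \frac{6}{k}$)
$n{\left(V \right)} = V + \frac{7}{2 V}$
$9 \left(-44\right) n{\left(F{\left(3 \right)} \right)} = 9 \left(-44\right) \left(\frac{6}{3} + \frac{7}{2 \cdot \frac{6}{3}}\right) = - 396 \left(6 \cdot \frac{1}{3} + \frac{7}{2 \cdot 6 \cdot \frac{1}{3}}\right) = - 396 \left(2 + \frac{7}{2 \cdot 2}\right) = - 396 \left(2 + \frac{7}{2} \cdot \frac{1}{2}\right) = - 396 \left(2 + \frac{7}{4}\right) = \left(-396\right) \frac{15}{4} = -1485$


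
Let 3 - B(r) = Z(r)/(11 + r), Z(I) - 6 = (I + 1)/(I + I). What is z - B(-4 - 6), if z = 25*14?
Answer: 7069/20 ≈ 353.45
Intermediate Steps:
Z(I) = 6 + (1 + I)/(2*I) (Z(I) = 6 + (I + 1)/(I + I) = 6 + (1 + I)/((2*I)) = 6 + (1 + I)*(1/(2*I)) = 6 + (1 + I)/(2*I))
B(r) = 3 - (1 + 13*r)/(2*r*(11 + r)) (B(r) = 3 - (1 + 13*r)/(2*r)/(11 + r) = 3 - (1 + 13*r)/(2*r*(11 + r)))
z = 350
z - B(-4 - 6) = 350 - (-1 + 6*(-4 - 6)² + 53*(-4 - 6))/(2*(-4 - 6)*(11 + (-4 - 6))) = 350 - (-1 + 6*(-10)² + 53*(-10))/(2*(-10)*(11 - 10)) = 350 - (-1)*(-1 + 6*100 - 530)/(2*10*1) = 350 - (-1)*(-1 + 600 - 530)/(2*10) = 350 - (-1)*69/(2*10) = 350 - 1*(-69/20) = 350 + 69/20 = 7069/20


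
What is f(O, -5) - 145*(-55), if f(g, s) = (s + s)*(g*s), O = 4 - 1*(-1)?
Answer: 8225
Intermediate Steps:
O = 5 (O = 4 + 1 = 5)
f(g, s) = 2*g*s**2 (f(g, s) = (2*s)*(g*s) = 2*g*s**2)
f(O, -5) - 145*(-55) = 2*5*(-5)**2 - 145*(-55) = 2*5*25 + 7975 = 250 + 7975 = 8225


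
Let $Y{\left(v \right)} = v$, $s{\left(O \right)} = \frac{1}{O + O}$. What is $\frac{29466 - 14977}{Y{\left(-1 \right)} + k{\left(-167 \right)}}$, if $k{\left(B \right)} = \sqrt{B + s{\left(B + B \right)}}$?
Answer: $- \frac{9678652}{112225} - \frac{28978 i \sqrt{18630019}}{112225} \approx -86.243 - 1114.5 i$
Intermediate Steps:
$s{\left(O \right)} = \frac{1}{2 O}$
$k{\left(B \right)} = \sqrt{B + \frac{1}{4 B}}$ ($k{\left(B \right)} = \sqrt{B + \frac{1}{2 \left(B + B\right)}} = \sqrt{B + \frac{1}{2 \cdot 2 B}} = \sqrt{B + \frac{\frac{1}{2} \frac{1}{B}}{2}} = \sqrt{B + \frac{1}{4 B}}$)
$\frac{29466 - 14977}{Y{\left(-1 \right)} + k{\left(-167 \right)}} = \frac{29466 - 14977}{-1 + \frac{\sqrt{\frac{1}{-167} + 4 \left(-167\right)}}{2}} = \frac{14489}{-1 + \frac{\sqrt{- \frac{1}{167} - 668}}{2}} = \frac{14489}{-1 + \frac{\sqrt{- \frac{111557}{167}}}{2}} = \frac{14489}{-1 + \frac{\frac{1}{167} i \sqrt{18630019}}{2}} = \frac{14489}{-1 + \frac{i \sqrt{18630019}}{334}}$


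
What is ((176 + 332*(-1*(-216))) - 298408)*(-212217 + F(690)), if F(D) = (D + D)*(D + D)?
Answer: -383313293160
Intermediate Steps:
F(D) = 4*D² (F(D) = (2*D)*(2*D) = 4*D²)
((176 + 332*(-1*(-216))) - 298408)*(-212217 + F(690)) = ((176 + 332*(-1*(-216))) - 298408)*(-212217 + 4*690²) = ((176 + 332*216) - 298408)*(-212217 + 4*476100) = ((176 + 71712) - 298408)*(-212217 + 1904400) = (71888 - 298408)*1692183 = -226520*1692183 = -383313293160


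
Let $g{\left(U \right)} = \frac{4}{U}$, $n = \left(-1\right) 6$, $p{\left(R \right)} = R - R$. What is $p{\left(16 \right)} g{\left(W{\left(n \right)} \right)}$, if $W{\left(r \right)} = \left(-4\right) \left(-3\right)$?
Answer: $0$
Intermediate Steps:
$p{\left(R \right)} = 0$
$n = -6$
$W{\left(r \right)} = 12$
$p{\left(16 \right)} g{\left(W{\left(n \right)} \right)} = 0 \cdot \frac{4}{12} = 0 \cdot 4 \cdot \frac{1}{12} = 0 \cdot \frac{1}{3} = 0$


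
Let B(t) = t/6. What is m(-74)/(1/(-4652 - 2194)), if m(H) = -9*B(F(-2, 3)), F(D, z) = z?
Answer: 30807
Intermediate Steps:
B(t) = t/6 (B(t) = t*(1/6) = t/6)
m(H) = -9/2 (m(H) = -3*3/2 = -9*1/2 = -9/2)
m(-74)/(1/(-4652 - 2194)) = -9/(2*(1/(-4652 - 2194))) = -9/(2*(1/(-6846))) = -9/(2*(-1/6846)) = -9/2*(-6846) = 30807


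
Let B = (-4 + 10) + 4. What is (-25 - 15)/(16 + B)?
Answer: -20/13 ≈ -1.5385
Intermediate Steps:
B = 10 (B = 6 + 4 = 10)
(-25 - 15)/(16 + B) = (-25 - 15)/(16 + 10) = -40/26 = -40*1/26 = -20/13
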